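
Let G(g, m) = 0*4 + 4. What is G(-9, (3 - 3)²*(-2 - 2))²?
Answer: 16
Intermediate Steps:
G(g, m) = 4 (G(g, m) = 0 + 4 = 4)
G(-9, (3 - 3)²*(-2 - 2))² = 4² = 16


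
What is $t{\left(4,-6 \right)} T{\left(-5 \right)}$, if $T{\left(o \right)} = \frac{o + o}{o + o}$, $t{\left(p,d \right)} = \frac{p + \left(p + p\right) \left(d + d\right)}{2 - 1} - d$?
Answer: $-86$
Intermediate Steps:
$t{\left(p,d \right)} = p - d + 4 d p$ ($t{\left(p,d \right)} = \frac{p + 2 p 2 d}{1} - d = \left(p + 4 d p\right) 1 - d = \left(p + 4 d p\right) - d = p - d + 4 d p$)
$T{\left(o \right)} = 1$ ($T{\left(o \right)} = \frac{2 o}{2 o} = 2 o \frac{1}{2 o} = 1$)
$t{\left(4,-6 \right)} T{\left(-5 \right)} = \left(4 - -6 + 4 \left(-6\right) 4\right) 1 = \left(4 + 6 - 96\right) 1 = \left(-86\right) 1 = -86$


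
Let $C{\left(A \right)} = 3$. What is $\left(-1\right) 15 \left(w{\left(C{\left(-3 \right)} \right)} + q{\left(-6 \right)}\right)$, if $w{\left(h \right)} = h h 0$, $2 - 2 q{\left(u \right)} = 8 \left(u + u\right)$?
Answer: $-735$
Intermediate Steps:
$q{\left(u \right)} = 1 - 8 u$ ($q{\left(u \right)} = 1 - \frac{8 \left(u + u\right)}{2} = 1 - \frac{8 \cdot 2 u}{2} = 1 - \frac{16 u}{2} = 1 - 8 u$)
$w{\left(h \right)} = 0$ ($w{\left(h \right)} = h^{2} \cdot 0 = 0$)
$\left(-1\right) 15 \left(w{\left(C{\left(-3 \right)} \right)} + q{\left(-6 \right)}\right) = \left(-1\right) 15 \left(0 + \left(1 - -48\right)\right) = - 15 \left(0 + \left(1 + 48\right)\right) = - 15 \left(0 + 49\right) = \left(-15\right) 49 = -735$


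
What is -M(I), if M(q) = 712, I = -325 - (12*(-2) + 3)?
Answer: -712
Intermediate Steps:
I = -304 (I = -325 - (-24 + 3) = -325 - 1*(-21) = -325 + 21 = -304)
-M(I) = -1*712 = -712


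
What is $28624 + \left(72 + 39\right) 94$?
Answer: $39058$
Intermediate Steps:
$28624 + \left(72 + 39\right) 94 = 28624 + 111 \cdot 94 = 28624 + 10434 = 39058$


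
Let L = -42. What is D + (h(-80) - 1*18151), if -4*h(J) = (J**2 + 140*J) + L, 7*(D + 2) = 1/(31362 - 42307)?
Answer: -2596099277/153230 ≈ -16943.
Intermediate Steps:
D = -153231/76615 (D = -2 + 1/(7*(31362 - 42307)) = -2 + (1/7)/(-10945) = -2 + (1/7)*(-1/10945) = -2 - 1/76615 = -153231/76615 ≈ -2.0000)
h(J) = 21/2 - 35*J - J**2/4 (h(J) = -((J**2 + 140*J) - 42)/4 = -(-42 + J**2 + 140*J)/4 = 21/2 - 35*J - J**2/4)
D + (h(-80) - 1*18151) = -153231/76615 + ((21/2 - 35*(-80) - 1/4*(-80)**2) - 1*18151) = -153231/76615 + ((21/2 + 2800 - 1/4*6400) - 18151) = -153231/76615 + ((21/2 + 2800 - 1600) - 18151) = -153231/76615 + (2421/2 - 18151) = -153231/76615 - 33881/2 = -2596099277/153230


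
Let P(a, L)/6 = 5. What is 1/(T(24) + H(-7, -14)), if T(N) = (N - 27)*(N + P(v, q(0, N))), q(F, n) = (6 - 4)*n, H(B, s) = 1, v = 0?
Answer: -1/161 ≈ -0.0062112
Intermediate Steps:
q(F, n) = 2*n
P(a, L) = 30 (P(a, L) = 6*5 = 30)
T(N) = (-27 + N)*(30 + N) (T(N) = (N - 27)*(N + 30) = (-27 + N)*(30 + N))
1/(T(24) + H(-7, -14)) = 1/((-810 + 24² + 3*24) + 1) = 1/((-810 + 576 + 72) + 1) = 1/(-162 + 1) = 1/(-161) = -1/161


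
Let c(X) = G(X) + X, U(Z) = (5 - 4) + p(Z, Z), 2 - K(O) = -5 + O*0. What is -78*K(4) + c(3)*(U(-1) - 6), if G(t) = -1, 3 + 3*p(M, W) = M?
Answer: -1676/3 ≈ -558.67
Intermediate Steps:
p(M, W) = -1 + M/3
K(O) = 7 (K(O) = 2 - (-5 + O*0) = 2 - (-5 + 0) = 2 - 1*(-5) = 2 + 5 = 7)
U(Z) = Z/3 (U(Z) = (5 - 4) + (-1 + Z/3) = 1 + (-1 + Z/3) = Z/3)
c(X) = -1 + X
-78*K(4) + c(3)*(U(-1) - 6) = -78*7 + (-1 + 3)*((⅓)*(-1) - 6) = -546 + 2*(-⅓ - 6) = -546 + 2*(-19/3) = -546 - 38/3 = -1676/3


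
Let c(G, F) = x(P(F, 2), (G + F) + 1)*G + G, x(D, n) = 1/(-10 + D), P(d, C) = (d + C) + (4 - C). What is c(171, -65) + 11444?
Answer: 824494/71 ≈ 11613.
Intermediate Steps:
P(d, C) = 4 + d (P(d, C) = (C + d) + (4 - C) = 4 + d)
c(G, F) = G + G/(-6 + F) (c(G, F) = G/(-10 + (4 + F)) + G = G/(-6 + F) + G = G + G/(-6 + F))
c(171, -65) + 11444 = 171*(-5 - 65)/(-6 - 65) + 11444 = 171*(-70)/(-71) + 11444 = 171*(-1/71)*(-70) + 11444 = 11970/71 + 11444 = 824494/71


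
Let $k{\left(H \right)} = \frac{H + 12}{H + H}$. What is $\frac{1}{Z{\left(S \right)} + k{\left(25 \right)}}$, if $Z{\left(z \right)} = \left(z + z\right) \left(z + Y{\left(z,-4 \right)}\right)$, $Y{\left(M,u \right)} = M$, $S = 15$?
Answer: $\frac{50}{45037} \approx 0.0011102$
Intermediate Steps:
$k{\left(H \right)} = \frac{12 + H}{2 H}$
$Z{\left(z \right)} = 4 z^{2}$ ($Z{\left(z \right)} = \left(z + z\right) \left(z + z\right) = 2 z 2 z = 4 z^{2}$)
$\frac{1}{Z{\left(S \right)} + k{\left(25 \right)}} = \frac{1}{4 \cdot 15^{2} + \frac{12 + 25}{2 \cdot 25}} = \frac{1}{4 \cdot 225 + \frac{1}{2} \cdot \frac{1}{25} \cdot 37} = \frac{1}{900 + \frac{37}{50}} = \frac{1}{\frac{45037}{50}} = \frac{50}{45037}$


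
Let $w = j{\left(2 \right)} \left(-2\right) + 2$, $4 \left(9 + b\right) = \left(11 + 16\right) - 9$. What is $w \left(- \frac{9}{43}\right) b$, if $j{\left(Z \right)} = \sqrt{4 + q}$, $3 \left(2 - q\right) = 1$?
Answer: $\frac{81}{43} - \frac{27 \sqrt{51}}{43} \approx -2.6004$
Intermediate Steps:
$b = - \frac{9}{2}$ ($b = -9 + \frac{\left(11 + 16\right) - 9}{4} = -9 + \frac{27 - 9}{4} = -9 + \frac{1}{4} \cdot 18 = -9 + \frac{9}{2} = - \frac{9}{2} \approx -4.5$)
$q = \frac{5}{3}$ ($q = 2 - \frac{1}{3} = \frac{5}{3} \approx 1.6667$)
$j{\left(Z \right)} = \frac{\sqrt{51}}{3}$ ($j{\left(Z \right)} = \sqrt{4 + \frac{5}{3}} = \sqrt{\frac{17}{3}} = \frac{\sqrt{51}}{3}$)
$w = 2 - \frac{2 \sqrt{51}}{3}$ ($w = \frac{\sqrt{51}}{3} \left(-2\right) + 2 = - \frac{2 \sqrt{51}}{3} + 2 = 2 - \frac{2 \sqrt{51}}{3} \approx -2.761$)
$w \left(- \frac{9}{43}\right) b = \left(2 - \frac{2 \sqrt{51}}{3}\right) \left(- \frac{9}{43}\right) \left(- \frac{9}{2}\right) = \left(- \frac{18}{43} + \frac{6 \sqrt{51}}{43}\right) \left(- \frac{9}{2}\right) = \frac{81}{43} - \frac{27 \sqrt{51}}{43}$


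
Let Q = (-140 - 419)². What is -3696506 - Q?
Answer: -4008987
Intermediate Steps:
Q = 312481 (Q = (-559)² = 312481)
-3696506 - Q = -3696506 - 1*312481 = -3696506 - 312481 = -4008987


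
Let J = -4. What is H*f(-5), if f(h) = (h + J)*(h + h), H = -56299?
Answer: -5066910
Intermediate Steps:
f(h) = 2*h*(-4 + h) (f(h) = (h - 4)*(h + h) = (-4 + h)*(2*h) = 2*h*(-4 + h))
H*f(-5) = -112598*(-5)*(-4 - 5) = -112598*(-5)*(-9) = -56299*90 = -5066910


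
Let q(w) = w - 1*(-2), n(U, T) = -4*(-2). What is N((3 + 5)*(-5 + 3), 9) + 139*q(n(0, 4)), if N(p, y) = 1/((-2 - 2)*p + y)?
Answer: 101471/73 ≈ 1390.0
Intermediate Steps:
n(U, T) = 8
N(p, y) = 1/(y - 4*p) (N(p, y) = 1/(-4*p + y) = 1/(y - 4*p))
q(w) = 2 + w (q(w) = w + 2 = 2 + w)
N((3 + 5)*(-5 + 3), 9) + 139*q(n(0, 4)) = 1/(9 - 4*(3 + 5)*(-5 + 3)) + 139*(2 + 8) = 1/(9 - 32*(-2)) + 139*10 = 1/(9 - 4*(-16)) + 1390 = 1/(9 + 64) + 1390 = 1/73 + 1390 = 101471/73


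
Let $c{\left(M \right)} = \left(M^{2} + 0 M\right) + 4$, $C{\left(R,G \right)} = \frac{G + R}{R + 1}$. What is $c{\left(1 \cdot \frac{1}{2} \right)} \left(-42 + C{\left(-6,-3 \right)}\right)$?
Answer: $- \frac{3417}{20} \approx -170.85$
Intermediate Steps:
$C{\left(R,G \right)} = \frac{G + R}{1 + R}$
$c{\left(M \right)} = 4 + M^{2}$ ($c{\left(M \right)} = \left(M^{2} + 0\right) + 4 = M^{2} + 4 = 4 + M^{2}$)
$c{\left(1 \cdot \frac{1}{2} \right)} \left(-42 + C{\left(-6,-3 \right)}\right) = \left(4 + \left(1 \cdot \frac{1}{2}\right)^{2}\right) \left(-42 + \frac{-3 - 6}{1 - 6}\right) = \left(4 + \left(1 \cdot \frac{1}{2}\right)^{2}\right) \left(-42 + \frac{1}{-5} \left(-9\right)\right) = \left(4 + \left(\frac{1}{2}\right)^{2}\right) \left(-42 - - \frac{9}{5}\right) = \left(4 + \frac{1}{4}\right) \left(-42 + \frac{9}{5}\right) = \frac{17}{4} \left(- \frac{201}{5}\right) = - \frac{3417}{20}$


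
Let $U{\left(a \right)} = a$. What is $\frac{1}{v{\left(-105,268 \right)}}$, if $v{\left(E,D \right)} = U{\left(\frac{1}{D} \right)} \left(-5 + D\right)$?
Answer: $\frac{268}{263} \approx 1.019$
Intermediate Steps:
$v{\left(E,D \right)} = \frac{-5 + D}{D}$
$\frac{1}{v{\left(-105,268 \right)}} = \frac{1}{\frac{1}{268} \left(-5 + 268\right)} = \frac{1}{\frac{1}{268} \cdot 263} = \frac{1}{\frac{263}{268}} = \frac{268}{263}$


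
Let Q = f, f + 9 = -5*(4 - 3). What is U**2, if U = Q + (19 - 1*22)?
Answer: 289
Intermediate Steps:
f = -14 (f = -9 - 5*(4 - 3) = -9 - 5*1 = -9 - 5 = -14)
Q = -14
U = -17 (U = -14 + (19 - 1*22) = -14 + (19 - 22) = -14 - 3 = -17)
U**2 = (-17)**2 = 289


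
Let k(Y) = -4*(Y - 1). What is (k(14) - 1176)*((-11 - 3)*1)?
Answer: 17192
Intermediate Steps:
k(Y) = 4 - 4*Y (k(Y) = -4*(-1 + Y) = 4 - 4*Y)
(k(14) - 1176)*((-11 - 3)*1) = ((4 - 4*14) - 1176)*((-11 - 3)*1) = ((4 - 56) - 1176)*(-14*1) = (-52 - 1176)*(-14) = -1228*(-14) = 17192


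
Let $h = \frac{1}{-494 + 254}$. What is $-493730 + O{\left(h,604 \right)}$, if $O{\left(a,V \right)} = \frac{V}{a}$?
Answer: $-638690$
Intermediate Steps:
$h = - \frac{1}{240}$ ($h = \frac{1}{-240} = - \frac{1}{240} \approx -0.0041667$)
$-493730 + O{\left(h,604 \right)} = -493730 + \frac{604}{- \frac{1}{240}} = -493730 + 604 \left(-240\right) = -493730 - 144960 = -638690$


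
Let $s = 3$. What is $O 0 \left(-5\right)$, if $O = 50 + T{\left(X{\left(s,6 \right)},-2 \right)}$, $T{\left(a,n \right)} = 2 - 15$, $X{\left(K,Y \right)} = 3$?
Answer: $0$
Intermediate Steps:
$T{\left(a,n \right)} = -13$ ($T{\left(a,n \right)} = 2 - 15 = -13$)
$O = 37$ ($O = 50 - 13 = 37$)
$O 0 \left(-5\right) = 37 \cdot 0 \left(-5\right) = 37 \cdot 0 = 0$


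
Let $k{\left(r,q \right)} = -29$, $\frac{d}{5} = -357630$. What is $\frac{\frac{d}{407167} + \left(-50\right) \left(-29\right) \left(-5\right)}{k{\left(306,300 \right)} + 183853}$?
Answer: $- \frac{738437225}{18711766652} \approx -0.039464$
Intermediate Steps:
$d = -1788150$ ($d = 5 \left(-357630\right) = -1788150$)
$\frac{\frac{d}{407167} + \left(-50\right) \left(-29\right) \left(-5\right)}{k{\left(306,300 \right)} + 183853} = \frac{- \frac{1788150}{407167} + \left(-50\right) \left(-29\right) \left(-5\right)}{-29 + 183853} = \frac{\left(-1788150\right) \frac{1}{407167} + 1450 \left(-5\right)}{183824} = \left(- \frac{1788150}{407167} - 7250\right) \frac{1}{183824} = \left(- \frac{2953748900}{407167}\right) \frac{1}{183824} = - \frac{738437225}{18711766652}$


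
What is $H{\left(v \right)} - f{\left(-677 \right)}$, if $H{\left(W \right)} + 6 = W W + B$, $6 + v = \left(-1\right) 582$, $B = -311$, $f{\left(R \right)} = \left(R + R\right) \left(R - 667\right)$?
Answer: $-1474349$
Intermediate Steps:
$f{\left(R \right)} = 2 R \left(-667 + R\right)$
$v = -588$ ($v = -6 - 582 = -588$)
$H{\left(W \right)} = -317 + W^{2}$ ($H{\left(W \right)} = -6 + \left(W W - 311\right) = -6 + \left(W^{2} - 311\right) = -6 + \left(-311 + W^{2}\right) = -317 + W^{2}$)
$H{\left(v \right)} - f{\left(-677 \right)} = \left(-317 + \left(-588\right)^{2}\right) - 2 \left(-677\right) \left(-667 - 677\right) = \left(-317 + 345744\right) - 2 \left(-677\right) \left(-1344\right) = 345427 - 1819776 = -1474349$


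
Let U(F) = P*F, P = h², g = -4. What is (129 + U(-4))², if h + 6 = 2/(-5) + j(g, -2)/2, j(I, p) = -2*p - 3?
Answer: 65536/625 ≈ 104.86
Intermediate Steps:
j(I, p) = -3 - 2*p
h = -59/10 (h = -6 + (2/(-5) + (-3 - 2*(-2))/2) = -6 + (2*(-⅕) + (-3 + 4)*(½)) = -6 + (-⅖ + 1*(½)) = -6 + (-⅖ + ½) = -6 + ⅒ = -59/10 ≈ -5.9000)
P = 3481/100 (P = (-59/10)² = 3481/100 ≈ 34.810)
U(F) = 3481*F/100
(129 + U(-4))² = (129 + (3481/100)*(-4))² = (129 - 3481/25)² = (-256/25)² = 65536/625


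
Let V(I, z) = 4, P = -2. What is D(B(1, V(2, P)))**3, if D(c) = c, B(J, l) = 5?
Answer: 125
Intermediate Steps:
D(B(1, V(2, P)))**3 = 5**3 = 125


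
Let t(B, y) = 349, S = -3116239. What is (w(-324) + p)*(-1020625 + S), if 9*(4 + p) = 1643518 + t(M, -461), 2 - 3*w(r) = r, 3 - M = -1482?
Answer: -6804351138976/9 ≈ -7.5604e+11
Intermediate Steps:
M = 1485 (M = 3 - 1*(-1482) = 3 + 1482 = 1485)
w(r) = ⅔ - r/3
p = 1643831/9 (p = -4 + (1643518 + 349)/9 = -4 + (⅑)*1643867 = -4 + 1643867/9 = 1643831/9 ≈ 1.8265e+5)
(w(-324) + p)*(-1020625 + S) = ((⅔ - ⅓*(-324)) + 1643831/9)*(-1020625 - 3116239) = ((⅔ + 108) + 1643831/9)*(-4136864) = (326/3 + 1643831/9)*(-4136864) = (1644809/9)*(-4136864) = -6804351138976/9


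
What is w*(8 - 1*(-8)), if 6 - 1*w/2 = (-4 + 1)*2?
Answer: 384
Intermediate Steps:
w = 24 (w = 12 - 2*(-4 + 1)*2 = 12 - (-6)*2 = 12 - 2*(-6) = 12 + 12 = 24)
w*(8 - 1*(-8)) = 24*(8 - 1*(-8)) = 24*(8 + 8) = 24*16 = 384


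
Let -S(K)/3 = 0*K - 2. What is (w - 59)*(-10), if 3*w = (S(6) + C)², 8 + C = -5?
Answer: 1280/3 ≈ 426.67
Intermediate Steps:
C = -13 (C = -8 - 5 = -13)
S(K) = 6 (S(K) = -3*(0*K - 2) = -3*(0 - 2) = -3*(-2) = 6)
w = 49/3 (w = (6 - 13)²/3 = (⅓)*(-7)² = (⅓)*49 = 49/3 ≈ 16.333)
(w - 59)*(-10) = (49/3 - 59)*(-10) = -128/3*(-10) = 1280/3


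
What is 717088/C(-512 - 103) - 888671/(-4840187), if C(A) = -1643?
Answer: -3469379929003/7952427241 ≈ -436.27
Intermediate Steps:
717088/C(-512 - 103) - 888671/(-4840187) = 717088/(-1643) - 888671/(-4840187) = 717088*(-1/1643) - 888671*(-1/4840187) = -717088/1643 + 888671/4840187 = -3469379929003/7952427241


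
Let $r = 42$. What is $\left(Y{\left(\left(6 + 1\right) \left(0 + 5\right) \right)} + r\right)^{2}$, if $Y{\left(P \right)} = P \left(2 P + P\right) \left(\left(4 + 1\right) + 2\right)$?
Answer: $663938289$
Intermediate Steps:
$Y{\left(P \right)} = 21 P^{2}$ ($Y{\left(P \right)} = P 3 P \left(5 + 2\right) = 3 P^{2} \cdot 7 = 21 P^{2}$)
$\left(Y{\left(\left(6 + 1\right) \left(0 + 5\right) \right)} + r\right)^{2} = \left(21 \left(\left(6 + 1\right) \left(0 + 5\right)\right)^{2} + 42\right)^{2} = \left(21 \left(7 \cdot 5\right)^{2} + 42\right)^{2} = \left(21 \cdot 35^{2} + 42\right)^{2} = \left(21 \cdot 1225 + 42\right)^{2} = \left(25725 + 42\right)^{2} = 25767^{2} = 663938289$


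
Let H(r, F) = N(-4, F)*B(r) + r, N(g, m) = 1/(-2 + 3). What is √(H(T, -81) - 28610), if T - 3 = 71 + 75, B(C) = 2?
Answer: I*√28459 ≈ 168.7*I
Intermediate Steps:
N(g, m) = 1 (N(g, m) = 1/1 = 1)
T = 149 (T = 3 + (71 + 75) = 3 + 146 = 149)
H(r, F) = 2 + r (H(r, F) = 1*2 + r = 2 + r)
√(H(T, -81) - 28610) = √((2 + 149) - 28610) = √(151 - 28610) = √(-28459) = I*√28459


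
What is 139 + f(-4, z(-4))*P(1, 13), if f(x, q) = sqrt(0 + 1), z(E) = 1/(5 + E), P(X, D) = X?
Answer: 140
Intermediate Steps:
f(x, q) = 1 (f(x, q) = sqrt(1) = 1)
139 + f(-4, z(-4))*P(1, 13) = 139 + 1*1 = 139 + 1 = 140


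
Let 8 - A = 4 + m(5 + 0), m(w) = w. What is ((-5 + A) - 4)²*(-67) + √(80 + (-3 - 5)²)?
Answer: -6688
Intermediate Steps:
A = -1 (A = 8 - (4 + (5 + 0)) = 8 - (4 + 5) = 8 - 1*9 = 8 - 9 = -1)
((-5 + A) - 4)²*(-67) + √(80 + (-3 - 5)²) = ((-5 - 1) - 4)²*(-67) + √(80 + (-3 - 5)²) = (-6 - 4)²*(-67) + √(80 + (-8)²) = (-10)²*(-67) + √(80 + 64) = 100*(-67) + √144 = -6700 + 12 = -6688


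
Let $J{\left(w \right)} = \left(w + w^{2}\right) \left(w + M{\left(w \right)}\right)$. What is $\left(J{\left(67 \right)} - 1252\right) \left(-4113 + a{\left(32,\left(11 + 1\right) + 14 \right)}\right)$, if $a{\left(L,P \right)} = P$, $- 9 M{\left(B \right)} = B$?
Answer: $- \frac{9934467076}{9} \approx -1.1038 \cdot 10^{9}$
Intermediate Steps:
$M{\left(B \right)} = - \frac{B}{9}$
$J{\left(w \right)} = \frac{8 w \left(w + w^{2}\right)}{9}$ ($J{\left(w \right)} = \left(w + w^{2}\right) \left(w - \frac{w}{9}\right) = \left(w + w^{2}\right) \frac{8 w}{9} = \frac{8 w \left(w + w^{2}\right)}{9}$)
$\left(J{\left(67 \right)} - 1252\right) \left(-4113 + a{\left(32,\left(11 + 1\right) + 14 \right)}\right) = \left(\frac{8 \cdot 67^{2} \left(1 + 67\right)}{9} - 1252\right) \left(-4113 + \left(\left(11 + 1\right) + 14\right)\right) = \left(\frac{8}{9} \cdot 4489 \cdot 68 - 1252\right) \left(-4113 + \left(12 + 14\right)\right) = \left(\frac{2442016}{9} - 1252\right) \left(-4113 + 26\right) = \frac{2430748}{9} \left(-4087\right) = - \frac{9934467076}{9}$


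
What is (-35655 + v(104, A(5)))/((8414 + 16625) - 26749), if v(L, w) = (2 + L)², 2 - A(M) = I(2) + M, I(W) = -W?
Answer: 24419/1710 ≈ 14.280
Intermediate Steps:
A(M) = 4 - M (A(M) = 2 - (-1*2 + M) = 2 - (-2 + M) = 2 + (2 - M) = 4 - M)
(-35655 + v(104, A(5)))/((8414 + 16625) - 26749) = (-35655 + (2 + 104)²)/((8414 + 16625) - 26749) = (-35655 + 106²)/(25039 - 26749) = (-35655 + 11236)/(-1710) = -24419*(-1/1710) = 24419/1710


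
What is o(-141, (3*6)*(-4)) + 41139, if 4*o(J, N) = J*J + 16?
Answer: 184453/4 ≈ 46113.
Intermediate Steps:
o(J, N) = 4 + J²/4 (o(J, N) = (J*J + 16)/4 = (J² + 16)/4 = (16 + J²)/4 = 4 + J²/4)
o(-141, (3*6)*(-4)) + 41139 = (4 + (¼)*(-141)²) + 41139 = (4 + (¼)*19881) + 41139 = (4 + 19881/4) + 41139 = 19897/4 + 41139 = 184453/4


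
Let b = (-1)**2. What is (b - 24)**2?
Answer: 529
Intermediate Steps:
b = 1
(b - 24)**2 = (1 - 24)**2 = (-23)**2 = 529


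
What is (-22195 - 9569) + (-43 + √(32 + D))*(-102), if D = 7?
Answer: -27378 - 102*√39 ≈ -28015.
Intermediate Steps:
(-22195 - 9569) + (-43 + √(32 + D))*(-102) = (-22195 - 9569) + (-43 + √(32 + 7))*(-102) = -31764 + (-43 + √39)*(-102) = -31764 + (4386 - 102*√39) = -27378 - 102*√39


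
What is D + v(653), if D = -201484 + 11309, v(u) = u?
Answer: -189522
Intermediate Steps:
D = -190175
D + v(653) = -190175 + 653 = -189522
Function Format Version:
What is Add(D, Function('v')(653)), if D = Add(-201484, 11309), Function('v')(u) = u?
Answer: -189522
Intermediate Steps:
D = -190175
Add(D, Function('v')(653)) = Add(-190175, 653) = -189522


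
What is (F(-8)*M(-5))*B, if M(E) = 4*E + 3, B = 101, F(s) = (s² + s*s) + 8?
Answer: -233512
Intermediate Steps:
F(s) = 8 + 2*s² (F(s) = (s² + s²) + 8 = 2*s² + 8 = 8 + 2*s²)
M(E) = 3 + 4*E
(F(-8)*M(-5))*B = ((8 + 2*(-8)²)*(3 + 4*(-5)))*101 = ((8 + 2*64)*(3 - 20))*101 = ((8 + 128)*(-17))*101 = (136*(-17))*101 = -2312*101 = -233512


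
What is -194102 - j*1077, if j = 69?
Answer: -268415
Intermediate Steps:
-194102 - j*1077 = -194102 - 69*1077 = -194102 - 1*74313 = -194102 - 74313 = -268415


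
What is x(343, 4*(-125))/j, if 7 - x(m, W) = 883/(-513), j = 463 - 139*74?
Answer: -4474/5039199 ≈ -0.00088784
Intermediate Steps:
j = -9823 (j = 463 - 10286 = -9823)
x(m, W) = 4474/513 (x(m, W) = 7 - 883/(-513) = 7 - 883*(-1)/513 = 7 - 1*(-883/513) = 7 + 883/513 = 4474/513)
x(343, 4*(-125))/j = (4474/513)/(-9823) = (4474/513)*(-1/9823) = -4474/5039199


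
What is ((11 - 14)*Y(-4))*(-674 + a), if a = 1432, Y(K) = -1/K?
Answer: -1137/2 ≈ -568.50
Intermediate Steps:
((11 - 14)*Y(-4))*(-674 + a) = ((11 - 14)*(-1/(-4)))*(-674 + 1432) = -(-3)*(-1)/4*758 = -3*¼*758 = -¾*758 = -1137/2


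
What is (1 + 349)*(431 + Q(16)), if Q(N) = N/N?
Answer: 151200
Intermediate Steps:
Q(N) = 1
(1 + 349)*(431 + Q(16)) = (1 + 349)*(431 + 1) = 350*432 = 151200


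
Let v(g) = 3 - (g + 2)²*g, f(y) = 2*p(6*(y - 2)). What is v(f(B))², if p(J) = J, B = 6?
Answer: 14399280009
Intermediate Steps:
f(y) = -24 + 12*y (f(y) = 2*(6*(y - 2)) = 2*(6*(-2 + y)) = 2*(-12 + 6*y) = -24 + 12*y)
v(g) = 3 - g*(2 + g)² (v(g) = 3 - (2 + g)²*g = 3 - g*(2 + g)²)
v(f(B))² = (3 - (-24 + 12*6)*(2 + (-24 + 12*6))²)² = (3 - (-24 + 72)*(2 + (-24 + 72))²)² = (3 - 1*48*(2 + 48)²)² = (3 - 1*48*50²)² = (3 - 1*48*2500)² = (3 - 120000)² = (-119997)² = 14399280009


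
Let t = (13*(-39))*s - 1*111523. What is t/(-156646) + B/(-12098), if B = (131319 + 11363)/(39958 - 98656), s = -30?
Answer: 1221731206054/1986406678089 ≈ 0.61505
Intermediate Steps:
B = -71341/29349 (B = 142682/(-58698) = 142682*(-1/58698) = -71341/29349 ≈ -2.4308)
t = -96313 (t = (13*(-39))*(-30) - 1*111523 = -507*(-30) - 111523 = 15210 - 111523 = -96313)
t/(-156646) + B/(-12098) = -96313/(-156646) - 71341/29349/(-12098) = -96313*(-1/156646) - 71341/29349*(-1/12098) = 13759/22378 + 71341/355064202 = 1221731206054/1986406678089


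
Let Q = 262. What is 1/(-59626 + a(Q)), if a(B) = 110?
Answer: -1/59516 ≈ -1.6802e-5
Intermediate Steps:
1/(-59626 + a(Q)) = 1/(-59626 + 110) = 1/(-59516) = -1/59516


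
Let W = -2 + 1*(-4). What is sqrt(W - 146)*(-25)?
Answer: -50*I*sqrt(38) ≈ -308.22*I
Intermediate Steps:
W = -6 (W = -2 - 4 = -6)
sqrt(W - 146)*(-25) = sqrt(-6 - 146)*(-25) = sqrt(-152)*(-25) = (2*I*sqrt(38))*(-25) = -50*I*sqrt(38)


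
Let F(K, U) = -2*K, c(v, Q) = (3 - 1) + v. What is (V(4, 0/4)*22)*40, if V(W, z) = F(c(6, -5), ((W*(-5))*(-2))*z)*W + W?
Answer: -52800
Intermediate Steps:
c(v, Q) = 2 + v
V(W, z) = -15*W (V(W, z) = (-2*(2 + 6))*W + W = (-2*8)*W + W = -16*W + W = -15*W)
(V(4, 0/4)*22)*40 = (-15*4*22)*40 = -60*22*40 = -1320*40 = -52800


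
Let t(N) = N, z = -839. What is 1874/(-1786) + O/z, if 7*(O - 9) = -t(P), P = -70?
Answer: -803110/749227 ≈ -1.0719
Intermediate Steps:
O = 19 (O = 9 + (-1*(-70))/7 = 9 + (1/7)*70 = 9 + 10 = 19)
1874/(-1786) + O/z = 1874/(-1786) + 19/(-839) = 1874*(-1/1786) + 19*(-1/839) = -937/893 - 19/839 = -803110/749227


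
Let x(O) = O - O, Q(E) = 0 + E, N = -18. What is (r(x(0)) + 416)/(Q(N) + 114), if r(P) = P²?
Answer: 13/3 ≈ 4.3333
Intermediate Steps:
Q(E) = E
x(O) = 0
(r(x(0)) + 416)/(Q(N) + 114) = (0² + 416)/(-18 + 114) = (0 + 416)/96 = 416*(1/96) = 13/3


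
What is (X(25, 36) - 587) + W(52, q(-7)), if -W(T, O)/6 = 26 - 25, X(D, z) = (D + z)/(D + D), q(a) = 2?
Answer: -29589/50 ≈ -591.78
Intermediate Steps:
X(D, z) = (D + z)/(2*D) (X(D, z) = (D + z)/((2*D)) = (D + z)*(1/(2*D)) = (D + z)/(2*D))
W(T, O) = -6 (W(T, O) = -6*(26 - 25) = -6*1 = -6)
(X(25, 36) - 587) + W(52, q(-7)) = ((1/2)*(25 + 36)/25 - 587) - 6 = ((1/2)*(1/25)*61 - 587) - 6 = (61/50 - 587) - 6 = -29289/50 - 6 = -29589/50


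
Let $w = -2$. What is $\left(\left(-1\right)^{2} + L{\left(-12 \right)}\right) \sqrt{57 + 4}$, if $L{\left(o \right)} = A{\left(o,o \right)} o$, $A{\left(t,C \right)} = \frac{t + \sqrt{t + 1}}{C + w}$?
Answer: $\frac{\sqrt{61} \left(-65 + 6 i \sqrt{11}\right)}{7} \approx -72.524 + 22.203 i$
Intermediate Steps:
$A{\left(t,C \right)} = \frac{t + \sqrt{1 + t}}{-2 + C}$ ($A{\left(t,C \right)} = \frac{t + \sqrt{t + 1}}{C - 2} = \frac{t + \sqrt{1 + t}}{-2 + C}$)
$L{\left(o \right)} = \frac{o \left(o + \sqrt{1 + o}\right)}{-2 + o}$ ($L{\left(o \right)} = \frac{o + \sqrt{1 + o}}{-2 + o} o = \frac{o \left(o + \sqrt{1 + o}\right)}{-2 + o}$)
$\left(\left(-1\right)^{2} + L{\left(-12 \right)}\right) \sqrt{57 + 4} = \left(\left(-1\right)^{2} - \frac{12 \left(-12 + \sqrt{1 - 12}\right)}{-2 - 12}\right) \sqrt{57 + 4} = \left(1 - \frac{12 \left(-12 + \sqrt{-11}\right)}{-14}\right) \sqrt{61} = \left(1 - - \frac{6 \left(-12 + i \sqrt{11}\right)}{7}\right) \sqrt{61} = \left(1 - \left(\frac{72}{7} - \frac{6 i \sqrt{11}}{7}\right)\right) \sqrt{61} = \left(- \frac{65}{7} + \frac{6 i \sqrt{11}}{7}\right) \sqrt{61} = \sqrt{61} \left(- \frac{65}{7} + \frac{6 i \sqrt{11}}{7}\right)$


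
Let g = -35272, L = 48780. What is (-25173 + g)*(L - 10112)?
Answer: -2337287260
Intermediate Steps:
(-25173 + g)*(L - 10112) = (-25173 - 35272)*(48780 - 10112) = -60445*38668 = -2337287260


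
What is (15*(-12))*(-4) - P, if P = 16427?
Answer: -15707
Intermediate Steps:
(15*(-12))*(-4) - P = (15*(-12))*(-4) - 1*16427 = -180*(-4) - 16427 = 720 - 16427 = -15707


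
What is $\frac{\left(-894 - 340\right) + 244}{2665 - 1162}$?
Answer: $- \frac{110}{167} \approx -0.65868$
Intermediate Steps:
$\frac{\left(-894 - 340\right) + 244}{2665 - 1162} = \frac{-1234 + 244}{1503} = \left(-990\right) \frac{1}{1503} = - \frac{110}{167}$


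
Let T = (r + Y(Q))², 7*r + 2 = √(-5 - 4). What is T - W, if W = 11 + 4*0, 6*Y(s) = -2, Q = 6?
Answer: -4763/441 - 26*I/49 ≈ -10.8 - 0.53061*I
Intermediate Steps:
Y(s) = -⅓ (Y(s) = (⅙)*(-2) = -⅓)
r = -2/7 + 3*I/7 (r = -2/7 + √(-5 - 4)/7 = -2/7 + √(-9)/7 = -2/7 + (3*I)/7 = -2/7 + 3*I/7 ≈ -0.28571 + 0.42857*I)
W = 11 (W = 11 + 0 = 11)
T = (-13/21 + 3*I/7)² (T = ((-2/7 + 3*I/7) - ⅓)² = (-13/21 + 3*I/7)² ≈ 0.19955 - 0.53061*I)
T - W = (88/441 - 26*I/49) - 1*11 = (88/441 - 26*I/49) - 11 = -4763/441 - 26*I/49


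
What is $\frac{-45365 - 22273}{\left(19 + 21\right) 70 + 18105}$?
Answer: $- \frac{67638}{20905} \approx -3.2355$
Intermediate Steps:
$\frac{-45365 - 22273}{\left(19 + 21\right) 70 + 18105} = - \frac{67638}{40 \cdot 70 + 18105} = - \frac{67638}{2800 + 18105} = - \frac{67638}{20905}$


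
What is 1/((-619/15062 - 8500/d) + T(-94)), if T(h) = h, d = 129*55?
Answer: -21372978/2035543693 ≈ -0.010500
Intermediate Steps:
d = 7095
1/((-619/15062 - 8500/d) + T(-94)) = 1/((-619/15062 - 8500/7095) - 94) = 1/((-619*1/15062 - 8500*1/7095) - 94) = 1/((-619/15062 - 1700/1419) - 94) = 1/(-26483761/21372978 - 94) = 1/(-2035543693/21372978) = -21372978/2035543693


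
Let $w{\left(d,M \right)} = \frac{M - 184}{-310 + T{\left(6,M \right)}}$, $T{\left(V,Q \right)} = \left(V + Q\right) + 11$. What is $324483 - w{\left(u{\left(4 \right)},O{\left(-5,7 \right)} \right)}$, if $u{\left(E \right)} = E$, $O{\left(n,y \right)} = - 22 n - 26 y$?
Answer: $\frac{118436039}{365} \approx 3.2448 \cdot 10^{5}$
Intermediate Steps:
$O{\left(n,y \right)} = - 26 y - 22 n$
$T{\left(V,Q \right)} = 11 + Q + V$ ($T{\left(V,Q \right)} = \left(Q + V\right) + 11 = 11 + Q + V$)
$w{\left(d,M \right)} = \frac{-184 + M}{-293 + M}$ ($w{\left(d,M \right)} = \frac{M - 184}{-310 + \left(11 + M + 6\right)} = \frac{-184 + M}{-310 + \left(17 + M\right)} = \frac{-184 + M}{-293 + M}$)
$324483 - w{\left(u{\left(4 \right)},O{\left(-5,7 \right)} \right)} = 324483 - \frac{-184 - 72}{-293 - 72} = 324483 - \frac{1}{-365} \left(-256\right) = 324483 - \left(- \frac{1}{365}\right) \left(-256\right) = 324483 - \frac{256}{365} = \frac{118436039}{365}$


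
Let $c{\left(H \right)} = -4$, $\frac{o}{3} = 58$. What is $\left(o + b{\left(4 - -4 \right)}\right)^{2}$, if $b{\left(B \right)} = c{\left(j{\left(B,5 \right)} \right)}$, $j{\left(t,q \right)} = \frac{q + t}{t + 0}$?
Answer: $28900$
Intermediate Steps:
$j{\left(t,q \right)} = \frac{q + t}{t}$
$o = 174$ ($o = 3 \cdot 58 = 174$)
$b{\left(B \right)} = -4$
$\left(o + b{\left(4 - -4 \right)}\right)^{2} = \left(174 - 4\right)^{2} = 170^{2} = 28900$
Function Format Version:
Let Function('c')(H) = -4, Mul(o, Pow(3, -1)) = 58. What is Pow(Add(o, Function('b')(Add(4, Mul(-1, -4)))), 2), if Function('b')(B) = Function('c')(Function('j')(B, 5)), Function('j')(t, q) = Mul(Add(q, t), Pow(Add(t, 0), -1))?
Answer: 28900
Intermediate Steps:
Function('j')(t, q) = Mul(Pow(t, -1), Add(q, t)) (Function('j')(t, q) = Mul(Add(q, t), Pow(t, -1)) = Mul(Pow(t, -1), Add(q, t)))
o = 174 (o = Mul(3, 58) = 174)
Function('b')(B) = -4
Pow(Add(o, Function('b')(Add(4, Mul(-1, -4)))), 2) = Pow(Add(174, -4), 2) = Pow(170, 2) = 28900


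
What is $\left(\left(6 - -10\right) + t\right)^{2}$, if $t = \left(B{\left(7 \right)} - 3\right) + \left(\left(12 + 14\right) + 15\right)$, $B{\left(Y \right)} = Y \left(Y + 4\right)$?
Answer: $17161$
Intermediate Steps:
$B{\left(Y \right)} = Y \left(4 + Y\right)$
$t = 115$ ($t = \left(7 \left(4 + 7\right) - 3\right) + \left(\left(12 + 14\right) + 15\right) = \left(7 \cdot 11 - 3\right) + \left(26 + 15\right) = \left(77 - 3\right) + 41 = 74 + 41 = 115$)
$\left(\left(6 - -10\right) + t\right)^{2} = \left(\left(6 - -10\right) + 115\right)^{2} = \left(\left(6 + 10\right) + 115\right)^{2} = \left(16 + 115\right)^{2} = 131^{2} = 17161$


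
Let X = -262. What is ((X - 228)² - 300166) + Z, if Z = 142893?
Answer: 82827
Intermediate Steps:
((X - 228)² - 300166) + Z = ((-262 - 228)² - 300166) + 142893 = ((-490)² - 300166) + 142893 = (240100 - 300166) + 142893 = -60066 + 142893 = 82827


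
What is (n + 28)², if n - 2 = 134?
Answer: 26896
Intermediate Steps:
n = 136 (n = 2 + 134 = 136)
(n + 28)² = (136 + 28)² = 164² = 26896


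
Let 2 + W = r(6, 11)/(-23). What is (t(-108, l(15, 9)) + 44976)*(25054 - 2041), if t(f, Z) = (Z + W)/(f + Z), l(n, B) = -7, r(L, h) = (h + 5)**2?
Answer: 2737672114779/2645 ≈ 1.0350e+9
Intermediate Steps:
r(L, h) = (5 + h)**2
W = -302/23 (W = -2 + (5 + 11)**2/(-23) = -2 + 16**2*(-1/23) = -2 + 256*(-1/23) = -2 - 256/23 = -302/23 ≈ -13.130)
t(f, Z) = (-302/23 + Z)/(Z + f) (t(f, Z) = (Z - 302/23)/(f + Z) = (-302/23 + Z)/(Z + f))
(t(-108, l(15, 9)) + 44976)*(25054 - 2041) = ((-302/23 - 7)/(-7 - 108) + 44976)*(25054 - 2041) = (-463/23/(-115) + 44976)*23013 = (-1/115*(-463/23) + 44976)*23013 = (463/2645 + 44976)*23013 = (118961983/2645)*23013 = 2737672114779/2645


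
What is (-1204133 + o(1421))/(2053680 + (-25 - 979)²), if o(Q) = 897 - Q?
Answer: -1204657/3061696 ≈ -0.39346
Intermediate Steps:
(-1204133 + o(1421))/(2053680 + (-25 - 979)²) = (-1204133 + (897 - 1*1421))/(2053680 + (-25 - 979)²) = (-1204133 + (897 - 1421))/(2053680 + (-1004)²) = (-1204133 - 524)/(2053680 + 1008016) = -1204657/3061696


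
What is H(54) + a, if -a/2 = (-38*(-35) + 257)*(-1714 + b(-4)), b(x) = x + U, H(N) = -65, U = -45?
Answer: 5595697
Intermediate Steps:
b(x) = -45 + x (b(x) = x - 45 = -45 + x)
a = 5595762 (a = -2*(-38*(-35) + 257)*(-1714 + (-45 - 4)) = -2*(1330 + 257)*(-1714 - 49) = -3174*(-1763) = -2*(-2797881) = 5595762)
H(54) + a = -65 + 5595762 = 5595697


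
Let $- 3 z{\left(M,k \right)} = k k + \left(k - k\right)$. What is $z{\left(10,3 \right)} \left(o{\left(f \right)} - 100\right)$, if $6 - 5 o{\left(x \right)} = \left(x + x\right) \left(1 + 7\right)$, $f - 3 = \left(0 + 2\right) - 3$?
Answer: $\frac{1578}{5} \approx 315.6$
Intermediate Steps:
$f = 2$ ($f = 3 + \left(\left(0 + 2\right) - 3\right) = 3 + \left(2 - 3\right) = 3 - 1 = 2$)
$o{\left(x \right)} = \frac{6}{5} - \frac{16 x}{5}$ ($o{\left(x \right)} = \frac{6}{5} - \frac{\left(x + x\right) \left(1 + 7\right)}{5} = \frac{6}{5} - \frac{2 x 8}{5} = \frac{6}{5} - \frac{16 x}{5}$)
$z{\left(M,k \right)} = - \frac{k^{2}}{3}$ ($z{\left(M,k \right)} = - \frac{k k + \left(k - k\right)}{3} = - \frac{k^{2} + 0}{3} = - \frac{k^{2}}{3}$)
$z{\left(10,3 \right)} \left(o{\left(f \right)} - 100\right) = - \frac{3^{2}}{3} \left(\left(\frac{6}{5} - \frac{32}{5}\right) - 100\right) = \left(- \frac{1}{3}\right) 9 \left(\left(\frac{6}{5} - \frac{32}{5}\right) - 100\right) = - 3 \left(- \frac{26}{5} - 100\right) = \left(-3\right) \left(- \frac{526}{5}\right) = \frac{1578}{5}$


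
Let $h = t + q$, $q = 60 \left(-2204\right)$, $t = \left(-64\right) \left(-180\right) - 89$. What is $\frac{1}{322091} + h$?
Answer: $- \frac{38911491618}{322091} \approx -1.2081 \cdot 10^{5}$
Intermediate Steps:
$t = 11431$ ($t = 11520 - 89 = 11431$)
$q = -132240$
$h = -120809$ ($h = 11431 - 132240 = -120809$)
$\frac{1}{322091} + h = \frac{1}{322091} - 120809 = - \frac{38911491618}{322091}$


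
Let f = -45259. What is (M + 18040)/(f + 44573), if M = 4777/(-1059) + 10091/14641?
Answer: -139823840536/5318152917 ≈ -26.292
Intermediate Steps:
M = -59253688/15504819 (M = 4777*(-1/1059) + 10091*(1/14641) = -4777/1059 + 10091/14641 = -59253688/15504819 ≈ -3.8216)
(M + 18040)/(f + 44573) = (-59253688/15504819 + 18040)/(-45259 + 44573) = (279647681072/15504819)/(-686) = (279647681072/15504819)*(-1/686) = -139823840536/5318152917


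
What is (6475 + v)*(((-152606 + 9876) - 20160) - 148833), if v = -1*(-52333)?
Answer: -18331806184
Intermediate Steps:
v = 52333
(6475 + v)*(((-152606 + 9876) - 20160) - 148833) = (6475 + 52333)*(((-152606 + 9876) - 20160) - 148833) = 58808*((-142730 - 20160) - 148833) = 58808*(-162890 - 148833) = 58808*(-311723) = -18331806184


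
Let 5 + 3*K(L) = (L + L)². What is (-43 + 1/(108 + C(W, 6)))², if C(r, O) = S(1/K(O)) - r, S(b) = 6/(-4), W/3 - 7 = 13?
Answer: 15976009/8649 ≈ 1847.2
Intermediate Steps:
K(L) = -5/3 + 4*L²/3 (K(L) = -5/3 + (L + L)²/3 = -5/3 + (2*L)²/3 = -5/3 + (4*L²)/3 = -5/3 + 4*L²/3)
W = 60 (W = 21 + 3*13 = 21 + 39 = 60)
S(b) = -3/2 (S(b) = 6*(-¼) = -3/2)
C(r, O) = -3/2 - r
(-43 + 1/(108 + C(W, 6)))² = (-43 + 1/(108 + (-3/2 - 1*60)))² = (-43 + 1/(108 + (-3/2 - 60)))² = (-43 + 1/(108 - 123/2))² = (-43 + 1/(93/2))² = (-43 + 2/93)² = (-3997/93)² = 15976009/8649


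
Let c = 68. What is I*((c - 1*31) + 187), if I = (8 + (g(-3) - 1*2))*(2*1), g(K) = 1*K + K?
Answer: 0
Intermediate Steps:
g(K) = 2*K (g(K) = K + K = 2*K)
I = 0 (I = (8 + (2*(-3) - 1*2))*(2*1) = (8 + (-6 - 2))*2 = (8 - 8)*2 = 0*2 = 0)
I*((c - 1*31) + 187) = 0*((68 - 1*31) + 187) = 0*((68 - 31) + 187) = 0*(37 + 187) = 0*224 = 0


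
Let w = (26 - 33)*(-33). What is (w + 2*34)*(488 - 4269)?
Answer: -1130519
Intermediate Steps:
w = 231 (w = -7*(-33) = 231)
(w + 2*34)*(488 - 4269) = (231 + 2*34)*(488 - 4269) = (231 + 68)*(-3781) = 299*(-3781) = -1130519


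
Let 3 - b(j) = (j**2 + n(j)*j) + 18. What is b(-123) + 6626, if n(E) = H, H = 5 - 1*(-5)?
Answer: -7288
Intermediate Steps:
H = 10 (H = 5 + 5 = 10)
n(E) = 10
b(j) = -15 - j**2 - 10*j (b(j) = 3 - ((j**2 + 10*j) + 18) = 3 - (18 + j**2 + 10*j) = 3 + (-18 - j**2 - 10*j) = -15 - j**2 - 10*j)
b(-123) + 6626 = (-15 - 1*(-123)**2 - 10*(-123)) + 6626 = (-15 - 1*15129 + 1230) + 6626 = (-15 - 15129 + 1230) + 6626 = -13914 + 6626 = -7288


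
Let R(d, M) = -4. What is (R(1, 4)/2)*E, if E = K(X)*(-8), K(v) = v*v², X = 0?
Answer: 0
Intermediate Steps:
K(v) = v³
E = 0 (E = 0³*(-8) = 0*(-8) = 0)
(R(1, 4)/2)*E = (-4/2)*0 = ((½)*(-4))*0 = -2*0 = 0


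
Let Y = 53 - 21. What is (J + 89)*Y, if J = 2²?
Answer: 2976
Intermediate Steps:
J = 4
Y = 32
(J + 89)*Y = (4 + 89)*32 = 93*32 = 2976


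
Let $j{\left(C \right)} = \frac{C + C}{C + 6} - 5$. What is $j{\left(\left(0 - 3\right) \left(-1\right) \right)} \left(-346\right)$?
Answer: $\frac{4498}{3} \approx 1499.3$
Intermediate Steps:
$j{\left(C \right)} = -5 + \frac{2 C}{6 + C}$ ($j{\left(C \right)} = \frac{2 C}{6 + C} - 5 = -5 + \frac{2 C}{6 + C}$)
$j{\left(\left(0 - 3\right) \left(-1\right) \right)} \left(-346\right) = \frac{3 \left(-10 - \left(0 - 3\right) \left(-1\right)\right)}{6 + \left(0 - 3\right) \left(-1\right)} \left(-346\right) = \frac{3 \left(-10 - \left(-3\right) \left(-1\right)\right)}{6 - -3} \left(-346\right) = \frac{3 \left(-10 - 3\right)}{6 + 3} \left(-346\right) = \frac{3 \left(-10 - 3\right)}{9} \left(-346\right) = 3 \cdot \frac{1}{9} \left(-13\right) \left(-346\right) = \left(- \frac{13}{3}\right) \left(-346\right) = \frac{4498}{3}$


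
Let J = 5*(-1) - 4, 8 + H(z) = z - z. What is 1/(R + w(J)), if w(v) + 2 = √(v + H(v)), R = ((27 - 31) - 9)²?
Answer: 167/27906 - I*√17/27906 ≈ 0.0059844 - 0.00014775*I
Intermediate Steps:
H(z) = -8 (H(z) = -8 + (z - z) = -8 + 0 = -8)
R = 169 (R = (-4 - 9)² = (-13)² = 169)
J = -9 (J = -5 - 4 = -9)
w(v) = -2 + √(-8 + v) (w(v) = -2 + √(v - 8) = -2 + √(-8 + v))
1/(R + w(J)) = 1/(169 + (-2 + √(-8 - 9))) = 1/(169 + (-2 + √(-17))) = 1/(169 + (-2 + I*√17)) = 1/(167 + I*√17)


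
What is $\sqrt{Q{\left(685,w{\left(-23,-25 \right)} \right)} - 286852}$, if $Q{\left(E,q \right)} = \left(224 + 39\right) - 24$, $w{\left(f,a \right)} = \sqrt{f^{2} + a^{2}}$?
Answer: $i \sqrt{286613} \approx 535.36 i$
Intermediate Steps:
$w{\left(f,a \right)} = \sqrt{a^{2} + f^{2}}$
$Q{\left(E,q \right)} = 239$ ($Q{\left(E,q \right)} = 263 - 24 = 239$)
$\sqrt{Q{\left(685,w{\left(-23,-25 \right)} \right)} - 286852} = \sqrt{239 - 286852} = \sqrt{-286613} = i \sqrt{286613}$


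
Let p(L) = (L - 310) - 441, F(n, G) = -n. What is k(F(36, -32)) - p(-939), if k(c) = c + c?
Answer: 1618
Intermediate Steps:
k(c) = 2*c
p(L) = -751 + L (p(L) = (-310 + L) - 441 = -751 + L)
k(F(36, -32)) - p(-939) = 2*(-1*36) - (-751 - 939) = 2*(-36) - 1*(-1690) = -72 + 1690 = 1618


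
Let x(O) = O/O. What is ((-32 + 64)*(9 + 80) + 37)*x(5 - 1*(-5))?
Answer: 2885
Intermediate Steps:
x(O) = 1
((-32 + 64)*(9 + 80) + 37)*x(5 - 1*(-5)) = ((-32 + 64)*(9 + 80) + 37)*1 = (32*89 + 37)*1 = (2848 + 37)*1 = 2885*1 = 2885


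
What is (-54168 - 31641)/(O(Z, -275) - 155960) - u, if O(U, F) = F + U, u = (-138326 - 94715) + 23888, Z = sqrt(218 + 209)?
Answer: 1701769124498403/8136458266 + 28603*sqrt(427)/8136458266 ≈ 2.0915e+5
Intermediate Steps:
Z = sqrt(427) ≈ 20.664
u = -209153 (u = -233041 + 23888 = -209153)
(-54168 - 31641)/(O(Z, -275) - 155960) - u = (-54168 - 31641)/((-275 + sqrt(427)) - 155960) - 1*(-209153) = -85809/(-156235 + sqrt(427)) + 209153 = 209153 - 85809/(-156235 + sqrt(427))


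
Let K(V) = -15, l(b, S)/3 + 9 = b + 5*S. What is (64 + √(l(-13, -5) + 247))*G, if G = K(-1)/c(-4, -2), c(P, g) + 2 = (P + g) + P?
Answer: 80 + 5*√106/4 ≈ 92.870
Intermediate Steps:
l(b, S) = -27 + 3*b + 15*S (l(b, S) = -27 + 3*(b + 5*S) = -27 + (3*b + 15*S) = -27 + 3*b + 15*S)
c(P, g) = -2 + g + 2*P (c(P, g) = -2 + ((P + g) + P) = -2 + (g + 2*P) = -2 + g + 2*P)
G = 5/4 (G = -15/(-2 - 2 + 2*(-4)) = -15/(-2 - 2 - 8) = -15/(-12) = -15*(-1/12) = 5/4 ≈ 1.2500)
(64 + √(l(-13, -5) + 247))*G = (64 + √((-27 + 3*(-13) + 15*(-5)) + 247))*(5/4) = (64 + √((-27 - 39 - 75) + 247))*(5/4) = (64 + √(-141 + 247))*(5/4) = (64 + √106)*(5/4) = 80 + 5*√106/4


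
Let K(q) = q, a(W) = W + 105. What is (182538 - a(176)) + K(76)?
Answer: 182333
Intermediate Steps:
a(W) = 105 + W
(182538 - a(176)) + K(76) = (182538 - (105 + 176)) + 76 = (182538 - 1*281) + 76 = (182538 - 281) + 76 = 182257 + 76 = 182333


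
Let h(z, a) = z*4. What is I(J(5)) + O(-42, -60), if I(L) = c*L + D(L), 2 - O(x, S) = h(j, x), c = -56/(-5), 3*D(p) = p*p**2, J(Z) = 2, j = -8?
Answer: 886/15 ≈ 59.067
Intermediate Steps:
D(p) = p**3/3 (D(p) = (p*p**2)/3 = p**3/3)
h(z, a) = 4*z
c = 56/5 (c = -56*(-1/5) = 56/5 ≈ 11.200)
O(x, S) = 34 (O(x, S) = 2 - 4*(-8) = 2 - 1*(-32) = 2 + 32 = 34)
I(L) = L**3/3 + 56*L/5 (I(L) = 56*L/5 + L**3/3 = L**3/3 + 56*L/5)
I(J(5)) + O(-42, -60) = (1/15)*2*(168 + 5*2**2) + 34 = (1/15)*2*(168 + 5*4) + 34 = (1/15)*2*(168 + 20) + 34 = (1/15)*2*188 + 34 = 376/15 + 34 = 886/15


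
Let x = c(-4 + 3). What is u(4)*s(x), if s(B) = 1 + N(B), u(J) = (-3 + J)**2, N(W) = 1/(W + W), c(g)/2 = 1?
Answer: 5/4 ≈ 1.2500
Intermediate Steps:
c(g) = 2 (c(g) = 2*1 = 2)
N(W) = 1/(2*W)
x = 2
s(B) = 1 + 1/(2*B)
u(4)*s(x) = (-3 + 4)**2*((1/2 + 2)/2) = 1**2*((1/2)*(5/2)) = 1*(5/4) = 5/4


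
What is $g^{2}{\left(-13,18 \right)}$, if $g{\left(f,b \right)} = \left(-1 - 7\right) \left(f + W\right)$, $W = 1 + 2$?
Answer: $6400$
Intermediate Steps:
$W = 3$
$g{\left(f,b \right)} = -24 - 8 f$ ($g{\left(f,b \right)} = \left(-1 - 7\right) \left(f + 3\right) = - 8 \left(3 + f\right) = -24 - 8 f$)
$g^{2}{\left(-13,18 \right)} = \left(-24 - -104\right)^{2} = \left(-24 + 104\right)^{2} = 80^{2} = 6400$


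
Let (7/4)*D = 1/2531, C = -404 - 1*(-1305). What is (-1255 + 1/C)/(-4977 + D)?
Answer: 20033568618/79447932005 ≈ 0.25216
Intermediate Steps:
C = 901 (C = -404 + 1305 = 901)
D = 4/17717 (D = (4/7)/2531 = (4/7)*(1/2531) = 4/17717 ≈ 0.00022577)
(-1255 + 1/C)/(-4977 + D) = (-1255 + 1/901)/(-4977 + 4/17717) = (-1255 + 1/901)/(-88177505/17717) = -1130754/901*(-17717/88177505) = 20033568618/79447932005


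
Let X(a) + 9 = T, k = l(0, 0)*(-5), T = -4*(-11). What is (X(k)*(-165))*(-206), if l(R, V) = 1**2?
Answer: 1189650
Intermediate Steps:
l(R, V) = 1
T = 44
k = -5 (k = 1*(-5) = -5)
X(a) = 35 (X(a) = -9 + 44 = 35)
(X(k)*(-165))*(-206) = (35*(-165))*(-206) = -5775*(-206) = 1189650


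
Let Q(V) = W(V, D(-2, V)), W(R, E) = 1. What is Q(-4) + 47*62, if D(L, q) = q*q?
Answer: 2915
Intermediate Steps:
D(L, q) = q**2
Q(V) = 1
Q(-4) + 47*62 = 1 + 47*62 = 1 + 2914 = 2915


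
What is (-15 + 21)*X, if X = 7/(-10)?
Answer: -21/5 ≈ -4.2000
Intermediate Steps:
X = -7/10 (X = 7*(-⅒) = -7/10 ≈ -0.70000)
(-15 + 21)*X = (-15 + 21)*(-7/10) = 6*(-7/10) = -21/5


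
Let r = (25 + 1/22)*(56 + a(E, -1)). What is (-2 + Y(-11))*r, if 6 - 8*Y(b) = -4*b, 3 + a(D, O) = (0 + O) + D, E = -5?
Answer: -699219/88 ≈ -7945.7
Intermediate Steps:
a(D, O) = -3 + D + O (a(D, O) = -3 + ((0 + O) + D) = -3 + (O + D) = -3 + (D + O) = -3 + D + O)
Y(b) = ¾ + b/2 (Y(b) = ¾ - (-1)*b/2 = ¾ + b/2)
r = 25897/22 (r = (25 + 1/22)*(56 + (-3 - 5 - 1)) = (25 + 1/22)*(56 - 9) = (551/22)*47 = 25897/22 ≈ 1177.1)
(-2 + Y(-11))*r = (-2 + (¾ + (½)*(-11)))*(25897/22) = (-2 + (¾ - 11/2))*(25897/22) = (-2 - 19/4)*(25897/22) = -27/4*25897/22 = -699219/88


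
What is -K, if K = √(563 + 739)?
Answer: -√1302 ≈ -36.083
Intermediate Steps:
K = √1302 ≈ 36.083
-K = -√1302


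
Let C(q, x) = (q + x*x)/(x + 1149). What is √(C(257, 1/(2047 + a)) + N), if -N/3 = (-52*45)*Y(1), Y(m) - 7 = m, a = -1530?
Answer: 39*√870649420662383593/153557789 ≈ 236.98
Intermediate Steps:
Y(m) = 7 + m
C(q, x) = (q + x²)/(1149 + x)
N = 56160 (N = -3*(-52*45)*(7 + 1) = -(-7020)*8 = -3*(-18720) = 56160)
√(C(257, 1/(2047 + a)) + N) = √((257 + (1/(2047 - 1530))²)/(1149 + 1/(2047 - 1530)) + 56160) = √((257 + (1/517)²)/(1149 + 1/517) + 56160) = √((257 + 1/267289)/(594034/517) + 56160) = √((517/594034)*(68693274/267289) + 56160) = √(34346637/153557789 + 56160) = √(8623839776877/153557789) = 39*√870649420662383593/153557789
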